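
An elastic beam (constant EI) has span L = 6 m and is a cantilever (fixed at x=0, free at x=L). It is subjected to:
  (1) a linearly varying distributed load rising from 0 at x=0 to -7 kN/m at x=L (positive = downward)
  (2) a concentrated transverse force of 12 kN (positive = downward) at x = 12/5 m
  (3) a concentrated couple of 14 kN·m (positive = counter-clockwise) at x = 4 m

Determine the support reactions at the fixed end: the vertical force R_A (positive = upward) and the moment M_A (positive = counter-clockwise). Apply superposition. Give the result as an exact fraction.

R_A = -9 kN, M_A = -346/5 kN·m

Load 1 — triangular load w₀=-7 kN/m (0→w₀ over full span):
  R_A = w₀L/2 = (-7)·6/2 = -21 kN
  M_A = w₀L²/3 = (-7)·6²/3 = -84 kN·m
Load 2 — point force P=12 kN at a=12/5 m (b=L-a=18/5):
  R_A = P = 12 kN
  M_A = Pa = 12·(12/5) = 144/5 kN·m
Load 3 — applied couple M₀=14 kN·m at a=4 m (b=L-a=2):
  R_A = 0 kN
  M_A = -M₀ = -14 kN·m
Superposition: R_A = -9 kN, M_A = -346/5 kN·m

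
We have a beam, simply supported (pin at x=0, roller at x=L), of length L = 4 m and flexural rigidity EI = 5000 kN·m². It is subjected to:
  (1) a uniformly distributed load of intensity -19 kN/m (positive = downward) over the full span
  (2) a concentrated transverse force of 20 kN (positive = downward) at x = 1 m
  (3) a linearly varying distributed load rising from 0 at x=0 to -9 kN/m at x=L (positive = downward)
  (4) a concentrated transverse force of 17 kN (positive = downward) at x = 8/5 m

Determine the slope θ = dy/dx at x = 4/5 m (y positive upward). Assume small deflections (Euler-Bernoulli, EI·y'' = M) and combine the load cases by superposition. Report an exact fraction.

θ(4/5) = 28253/6250000 rad

Load 1 — uniform load w=-19 kN/m over full span:
  θ_1 = -w(L³-6Lx²+4x³)/(24EI) = -(-19)·(4³-6·4·(4/5)²+4·(4/5)³)/(24·5000) = 627/78125 rad
Load 2 — point force P=20 kN at a=1 m (b=L-a=3):
  θ_2 = -Pb(L²-b²-3x²)/(6LEI)  [x≤a] = -20·3·(4²-3²-3·(4/5)²)/(6·4·5000) = -127/50000 rad
Load 3 — triangular load w₀=-9 kN/m (0→w₀ over full span):
  θ_3 = -w₀(7L⁴-30L²x²+15x⁴)/(360LEI) = -(-9)·(7·4⁴-30·4²·(4/5)²+15·(4/5)⁴)/(360·4·5000) = 728/390625 rad
Load 4 — point force P=17 kN at a=8/5 m (b=L-a=12/5):
  θ_4 = -Pb(L²-b²-3x²)/(6LEI)  [x≤a] = -17·(12/5)·(4²-(12/5)²-3·(4/5)²)/(6·4·5000) = -221/78125 rad
Superposition: θ = Σ θ_i = 28253/6250000 rad ≈ 0.004520 rad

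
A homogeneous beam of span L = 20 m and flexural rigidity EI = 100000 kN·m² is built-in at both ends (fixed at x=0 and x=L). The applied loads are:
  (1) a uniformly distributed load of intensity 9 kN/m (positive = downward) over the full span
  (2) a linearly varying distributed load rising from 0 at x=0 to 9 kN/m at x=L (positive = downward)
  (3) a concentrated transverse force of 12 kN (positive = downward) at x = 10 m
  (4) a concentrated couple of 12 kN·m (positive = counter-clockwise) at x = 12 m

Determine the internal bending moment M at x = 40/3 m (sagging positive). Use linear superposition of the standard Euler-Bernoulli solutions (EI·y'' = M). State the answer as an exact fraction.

Load 1 — uniform load w=9 kN/m over full span:
  M_1 = wLx/2 - wL²/12 - wx²/2 = 9·20·(40/3)/2 - 9·20²/12 - 9·(40/3)²/2 = 100 kN·m
Load 2 — triangular load w₀=9 kN/m (0→w₀ over full span):
  M_2 = 3w₀Lx/20 - w₀L²/30 - w₀x³/(6L) = 3·9·20·(40/3)/20 - 9·20²/30 - 9·(40/3)³/(6·20) = 560/9 kN·m
Load 3 — point force P=12 kN at a=10 m (b=L-a=10):
  M_3 = Pa²(a+3b)(L-x)/L³ - Pa²b/L²  [x>a] = 12·10²·(10+3·10)·(20-(40/3))/20³ - 12·10²·10/20² = 10 kN·m
Load 4 — applied couple M₀=12 kN·m at a=12 m (b=L-a=8):
  M_4 = R_Ax - M_A - M₀  [x>a] with R_A=108/125, M_A=96/25 = (108/125)·(40/3) - (96/25) - 12 = -108/25 kN·m
Superposition: M = Σ M_i = 37778/225 kN·m ≈ 167.902222 kN·m

M(40/3) = 37778/225 kN·m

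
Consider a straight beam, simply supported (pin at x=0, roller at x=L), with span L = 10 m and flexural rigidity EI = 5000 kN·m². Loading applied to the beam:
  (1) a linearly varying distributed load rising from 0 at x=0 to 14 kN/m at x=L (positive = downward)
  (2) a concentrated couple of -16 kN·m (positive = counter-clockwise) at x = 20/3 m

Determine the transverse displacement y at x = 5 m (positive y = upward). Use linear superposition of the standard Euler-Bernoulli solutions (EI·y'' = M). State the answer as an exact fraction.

Load 1 — triangular load w₀=14 kN/m (0→w₀ over full span):
  y_1 = -w₀x(7L⁴-10L²x²+3x⁴)/(360LEI) = -14·5·(7·10⁴-10·10²·5²+3·5⁴)/(360·10·5000) = -35/192 m
Load 2 — applied couple M₀=-16 kN·m at a=20/3 m (b=L-a=10/3):
  y_2 = (M₀x³/(6L)+C₁x)/EI  [x≤a] with C₁=M₀(3b²-L²)/(6L)=160/9 = ((-16)·5³/(6·10)+(160/9)·5)/5000 = 1/90 m
Superposition: y = Σ y_i = -493/2880 m ≈ -0.171181 m

y(5) = -493/2880 m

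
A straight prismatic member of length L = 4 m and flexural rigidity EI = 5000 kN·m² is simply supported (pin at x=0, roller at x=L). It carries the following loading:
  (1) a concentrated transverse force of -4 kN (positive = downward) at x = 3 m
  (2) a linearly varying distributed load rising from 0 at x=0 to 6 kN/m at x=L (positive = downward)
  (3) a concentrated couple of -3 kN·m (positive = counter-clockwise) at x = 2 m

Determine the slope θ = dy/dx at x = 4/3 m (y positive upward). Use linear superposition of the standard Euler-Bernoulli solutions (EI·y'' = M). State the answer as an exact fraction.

θ(4/3) = -1079/2025000 rad

Load 1 — point force P=-4 kN at a=3 m (b=L-a=1):
  θ_1 = -Pb(L²-b²-3x²)/(6LEI)  [x≤a] = -(-4)·1·(4²-1²-3·(4/3)²)/(6·4·5000) = 29/90000 rad
Load 2 — triangular load w₀=6 kN/m (0→w₀ over full span):
  θ_2 = -w₀(7L⁴-30L²x²+15x⁴)/(360LEI) = -6·(7·4⁴-30·4²·(4/3)²+15·(4/3)⁴)/(360·4·5000) = -208/253125 rad
Load 3 — applied couple M₀=-3 kN·m at a=2 m (b=L-a=2):
  θ_3 = (M₀x²/(2L)+C₁)/EI  [x≤a] with C₁=M₀(3b²-L²)/(6L)=1/2 = ((-3)·(4/3)²/(2·4)+(1/2))/5000 = -1/30000 rad
Superposition: θ = Σ θ_i = -1079/2025000 rad ≈ -0.000533 rad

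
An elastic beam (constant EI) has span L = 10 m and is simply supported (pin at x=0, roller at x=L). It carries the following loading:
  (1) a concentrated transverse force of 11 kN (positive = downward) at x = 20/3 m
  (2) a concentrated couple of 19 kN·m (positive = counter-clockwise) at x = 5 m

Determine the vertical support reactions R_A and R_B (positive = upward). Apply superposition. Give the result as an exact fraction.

R_A = 167/30 kN, R_B = 163/30 kN

Load 1 — point force P=11 kN at a=20/3 m (b=L-a=10/3):
  R_A = Pb/L = 11·(10/3)/10 = 11/3 kN
  R_B = Pa/L = 11·(20/3)/10 = 22/3 kN
Load 2 — applied couple M₀=19 kN·m at a=5 m (b=L-a=5):
  R_A = M₀/L = 19/10 kN
  R_B = -M₀/L = -19/10 kN
Superposition: R_A = 167/30 kN, R_B = 163/30 kN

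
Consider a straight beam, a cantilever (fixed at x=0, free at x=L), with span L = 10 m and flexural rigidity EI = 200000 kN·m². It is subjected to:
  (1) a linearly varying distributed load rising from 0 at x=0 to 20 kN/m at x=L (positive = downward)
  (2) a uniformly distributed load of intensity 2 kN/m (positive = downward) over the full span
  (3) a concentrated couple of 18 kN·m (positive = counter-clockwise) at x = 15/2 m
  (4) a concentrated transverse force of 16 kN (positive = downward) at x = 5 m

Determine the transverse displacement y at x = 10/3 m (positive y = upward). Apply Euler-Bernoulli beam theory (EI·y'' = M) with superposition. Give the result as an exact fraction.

Load 1 — triangular load w₀=20 kN/m (0→w₀ over full span):
  y_1 = (w₀Lx³/12-w₀L²x²/6-w₀x⁵/(120L))/EI = (20·10·(10/3)³/12-20·10²·(10/3)²/6-20·(10/3)⁵/(120·10))/200000 = -451/29160 m
Load 2 — uniform load w=2 kN/m over full span:
  y_2 = -wx²(x²-4Lx+6L²)/(24EI) = -2·(10/3)²·((10/3)²-4·10·(10/3)+6·10²)/(24·200000) = -43/19440 m
Load 3 — applied couple M₀=18 kN·m at a=15/2 m (b=L-a=5/2):
  y_3 = M₀x²/(2EI)  [x≤a] = 18·(10/3)²/(2·200000) = 1/2000 m
Load 4 — point force P=16 kN at a=5 m (b=L-a=5):
  y_4 = -Px²(3a-x)/(6EI)  [x≤a] = -16·(10/3)²·(3·5-(10/3))/(6·200000) = -7/4050 m
Superposition: y = Σ y_i = -13783/729000 m ≈ -0.018907 m

y(10/3) = -13783/729000 m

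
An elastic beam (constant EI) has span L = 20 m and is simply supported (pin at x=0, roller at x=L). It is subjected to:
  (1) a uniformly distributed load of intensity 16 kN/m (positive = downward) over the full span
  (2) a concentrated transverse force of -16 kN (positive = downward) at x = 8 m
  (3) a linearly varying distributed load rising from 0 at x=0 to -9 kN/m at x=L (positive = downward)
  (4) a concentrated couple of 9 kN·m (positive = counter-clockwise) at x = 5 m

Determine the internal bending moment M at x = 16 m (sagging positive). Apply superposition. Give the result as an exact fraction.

M(16) = 1559/5 kN·m

Load 1 — uniform load w=16 kN/m over full span:
  M_1 = wx(L-x)/2 = 16·16·(20-16)/2 = 512 kN·m
Load 2 — point force P=-16 kN at a=8 m (b=L-a=12):
  M_2 = Pa(L-x)/L  [x>a] = (-16)·8·(20-16)/20 = -128/5 kN·m
Load 3 — triangular load w₀=-9 kN/m (0→w₀ over full span):
  M_3 = w₀Lx/6 - w₀x³/(6L) = (-9)·20·16/6 - (-9)·16³/(6·20) = -864/5 kN·m
Load 4 — applied couple M₀=9 kN·m at a=5 m (b=L-a=15):
  M_4 = M₀x/L - M₀  [x>a] = 9·16/20 - 9 = -9/5 kN·m
Superposition: M = Σ M_i = 1559/5 kN·m ≈ 311.800000 kN·m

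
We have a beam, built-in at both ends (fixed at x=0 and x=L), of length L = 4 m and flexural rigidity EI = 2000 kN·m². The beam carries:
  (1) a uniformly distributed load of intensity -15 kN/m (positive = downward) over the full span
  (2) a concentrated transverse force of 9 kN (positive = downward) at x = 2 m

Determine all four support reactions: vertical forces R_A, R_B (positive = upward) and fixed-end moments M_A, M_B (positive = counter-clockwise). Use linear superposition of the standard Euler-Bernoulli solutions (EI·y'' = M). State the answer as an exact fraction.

Load 1 — uniform load w=-15 kN/m over full span:
  R_A = wL/2 = (-15)·4/2 = -30 kN
  M_A = wL²/12 = (-15)·4²/12 = -20 kN·m
  R_B = wL/2 = (-15)·4/2 = -30 kN
  M_B = -wL²/12 = -(-15)·4²/12 = 20 kN·m
Load 2 — point force P=9 kN at a=2 m (b=L-a=2):
  R_A = Pb²(3a+b)/L³ = 9·2²·(3·2+2)/4³ = 9/2 kN
  M_A = Pab²/L² = 9·2·2²/4² = 9/2 kN·m
  R_B = Pa²(a+3b)/L³ = 9·2²·(2+3·2)/4³ = 9/2 kN
  M_B = -Pa²b/L² = -9·2²·2/4² = -9/2 kN·m
Superposition: R_A = -51/2 kN, M_A = -31/2 kN·m, R_B = -51/2 kN, M_B = 31/2 kN·m

R_A = -51/2 kN, M_A = -31/2 kN·m, R_B = -51/2 kN, M_B = 31/2 kN·m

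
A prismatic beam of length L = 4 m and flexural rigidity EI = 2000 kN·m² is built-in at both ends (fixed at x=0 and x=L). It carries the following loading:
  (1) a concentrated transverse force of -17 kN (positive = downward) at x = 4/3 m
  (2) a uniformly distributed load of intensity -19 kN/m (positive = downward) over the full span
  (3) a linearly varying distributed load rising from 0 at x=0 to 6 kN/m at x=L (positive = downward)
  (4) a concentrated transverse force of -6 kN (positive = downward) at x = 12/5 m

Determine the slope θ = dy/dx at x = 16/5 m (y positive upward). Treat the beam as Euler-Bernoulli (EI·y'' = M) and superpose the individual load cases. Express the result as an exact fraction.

Load 1 — point force P=-17 kN at a=4/3 m (b=L-a=8/3):
  θ_1 = Pa²(L-x)(2bL-(3b+a)(L-x))/(2L³EI)  [x>a] = (-17)·(4/3)²·(4-(16/5))·(2·(8/3)·4-(3·(8/3)+(4/3))·(4-(16/5)))/(2·4³·2000) = -221/168750 rad
Load 2 — uniform load w=-19 kN/m over full span:
  θ_2 = -wx(L-x)(L-2x)/(12EI) = -(-19)·(16/5)·(4-(16/5))·(4-2·(16/5))/(12·2000) = -76/15625 rad
Load 3 — triangular load w₀=6 kN/m (0→w₀ over full span):
  θ_3 = -w₀(2x(L-x)(L-2x)(x+2L)+x²(L-x)²)/(120LEI) = -6·(2·(16/5)·(4-(16/5))·(4-2·(16/5))·((16/5)+2·4)+(16/5)²·(4-(16/5))²)/(120·4·2000) = 64/78125 rad
Load 4 — point force P=-6 kN at a=12/5 m (b=L-a=8/5):
  θ_4 = Pa²(L-x)(2bL-(3b+a)(L-x))/(2L³EI)  [x>a] = (-6)·(12/5)²·(4-(16/5))·(2·(8/5)·4-(3·(8/5)+(12/5))·(4-(16/5)))/(2·4³·2000) = -297/390625 rad
Superposition: θ = Σ θ_i = -128983/21093750 rad ≈ -0.006115 rad

θ(16/5) = -128983/21093750 rad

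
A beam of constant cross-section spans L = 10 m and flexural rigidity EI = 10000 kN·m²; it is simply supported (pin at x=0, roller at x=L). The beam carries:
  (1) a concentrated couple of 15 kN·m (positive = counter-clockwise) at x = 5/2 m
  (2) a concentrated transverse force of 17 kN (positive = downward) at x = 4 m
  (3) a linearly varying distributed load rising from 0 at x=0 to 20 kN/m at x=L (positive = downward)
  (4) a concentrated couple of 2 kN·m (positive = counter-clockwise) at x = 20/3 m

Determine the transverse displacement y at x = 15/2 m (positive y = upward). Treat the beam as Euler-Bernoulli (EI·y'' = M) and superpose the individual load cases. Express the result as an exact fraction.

y(15/2) = -1319201/11520000 m

Load 1 — applied couple M₀=15 kN·m at a=5/2 m (b=L-a=15/2):
  y_1 = (M₀x³/(6L)-M₀(x-a)²/2+C₁x)/EI  [x>a] with C₁=M₀(3b²-L²)/(6L)=275/16 = (15·(15/2)³/(6·10)-15·((15/2)-(5/2))²/2+(275/16)·(15/2))/10000 = 3/640 m
Load 2 — point force P=17 kN at a=4 m (b=L-a=6):
  y_2 = -Pa(L-x)(2Lx-a²-x²)/(6LEI)  [x>a] = -17·4·(10-(15/2))·(2·10·(15/2)-4²-(15/2)²)/(6·10·10000) = -5287/240000 m
Load 3 — triangular load w₀=20 kN/m (0→w₀ over full span):
  y_3 = -w₀x(7L⁴-10L²x²+3x⁴)/(360LEI) = -20·(15/2)·(7·10⁴-10·10²·(15/2)²+3·(15/2)⁴)/(360·10·10000) = -595/6144 m
Load 4 — applied couple M₀=2 kN·m at a=20/3 m (b=L-a=10/3):
  y_4 = (M₀x³/(6L)-M₀(x-a)²/2+C₁x)/EI  [x>a] with C₁=M₀(3b²-L²)/(6L)=-20/9 = (2·(15/2)³/(6·10)-2·((15/2)-(20/3))²/2+(-20/9)·(15/2))/10000 = -19/57600 m
Superposition: y = Σ y_i = -1319201/11520000 m ≈ -0.114514 m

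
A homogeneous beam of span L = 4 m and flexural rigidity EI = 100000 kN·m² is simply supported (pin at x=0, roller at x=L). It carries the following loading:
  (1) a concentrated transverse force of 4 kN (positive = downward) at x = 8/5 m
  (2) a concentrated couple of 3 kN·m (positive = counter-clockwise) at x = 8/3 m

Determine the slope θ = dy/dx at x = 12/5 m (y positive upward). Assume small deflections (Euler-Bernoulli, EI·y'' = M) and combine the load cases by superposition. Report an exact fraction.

θ(12/5) = 443/18750000 rad

Load 1 — point force P=4 kN at a=8/5 m (b=L-a=12/5):
  θ_1 = -Pa(2L²-6Lx+3x²+a²)/(6LEI)  [x>a] = -4·(8/5)·(2·4²-6·4·(12/5)+3·(12/5)²+(8/5)²)/(6·4·100000) = 6/390625 rad
Load 2 — applied couple M₀=3 kN·m at a=8/3 m (b=L-a=4/3):
  θ_2 = (M₀x²/(2L)+C₁)/EI  [x≤a] with C₁=M₀(3b²-L²)/(6L)=-4/3 = (3·(12/5)²/(2·4)+(-4/3))/100000 = 31/3750000 rad
Superposition: θ = Σ θ_i = 443/18750000 rad ≈ 0.000024 rad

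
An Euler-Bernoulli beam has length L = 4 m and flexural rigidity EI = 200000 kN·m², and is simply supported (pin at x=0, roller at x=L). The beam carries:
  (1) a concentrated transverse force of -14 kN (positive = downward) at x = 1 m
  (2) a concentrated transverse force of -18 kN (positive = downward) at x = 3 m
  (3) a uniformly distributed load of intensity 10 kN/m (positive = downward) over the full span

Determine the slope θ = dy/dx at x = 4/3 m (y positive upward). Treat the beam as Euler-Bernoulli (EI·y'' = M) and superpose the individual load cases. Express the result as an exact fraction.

Load 1 — point force P=-14 kN at a=1 m (b=L-a=3):
  θ_1 = -Pa(2L²-6Lx+3x²+a²)/(6LEI)  [x>a] = -(-14)·1·(2·4²-6·4·(4/3)+3·(4/3)²+1²)/(6·4·200000) = 133/7200000 rad
Load 2 — point force P=-18 kN at a=3 m (b=L-a=1):
  θ_2 = -Pb(L²-b²-3x²)/(6LEI)  [x≤a] = -(-18)·1·(4²-1²-3·(4/3)²)/(6·4·200000) = 29/800000 rad
Load 3 — uniform load w=10 kN/m over full span:
  θ_3 = -w(L³-6Lx²+4x³)/(24EI) = -10·(4³-6·4·(4/3)²+4·(4/3)³)/(24·200000) = -13/202500 rad
Superposition: θ = Σ θ_i = -307/32400000 rad ≈ -0.000009 rad

θ(4/3) = -307/32400000 rad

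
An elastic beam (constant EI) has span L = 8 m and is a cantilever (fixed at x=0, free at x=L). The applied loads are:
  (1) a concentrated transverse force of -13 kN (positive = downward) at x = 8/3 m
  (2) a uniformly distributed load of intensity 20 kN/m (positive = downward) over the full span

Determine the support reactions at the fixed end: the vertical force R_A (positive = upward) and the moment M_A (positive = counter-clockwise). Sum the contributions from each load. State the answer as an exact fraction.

R_A = 147 kN, M_A = 1816/3 kN·m

Load 1 — point force P=-13 kN at a=8/3 m (b=L-a=16/3):
  R_A = P = (-13) = -13 kN
  M_A = Pa = (-13)·(8/3) = -104/3 kN·m
Load 2 — uniform load w=20 kN/m over full span:
  R_A = wL = 20·8 = 160 kN
  M_A = wL²/2 = 20·8²/2 = 640 kN·m
Superposition: R_A = 147 kN, M_A = 1816/3 kN·m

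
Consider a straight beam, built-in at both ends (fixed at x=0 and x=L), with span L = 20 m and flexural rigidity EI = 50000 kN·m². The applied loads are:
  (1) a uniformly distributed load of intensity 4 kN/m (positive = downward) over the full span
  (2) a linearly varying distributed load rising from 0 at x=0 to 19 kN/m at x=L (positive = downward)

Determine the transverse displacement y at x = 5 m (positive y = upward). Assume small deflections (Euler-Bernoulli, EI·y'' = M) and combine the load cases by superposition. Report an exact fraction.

Load 1 — uniform load w=4 kN/m over full span:
  y_1 = -wx²(L-x)²/(24EI) = -4·5²·(20-5)²/(24·50000) = -3/160 m
Load 2 — triangular load w₀=19 kN/m (0→w₀ over full span):
  y_2 = -w₀x²(L-x)²(x+2L)/(120LEI) = -19·5²·(20-5)²·(5+2·20)/(120·20·50000) = -513/12800 m
Superposition: y = Σ y_i = -753/12800 m ≈ -0.058828 m

y(5) = -753/12800 m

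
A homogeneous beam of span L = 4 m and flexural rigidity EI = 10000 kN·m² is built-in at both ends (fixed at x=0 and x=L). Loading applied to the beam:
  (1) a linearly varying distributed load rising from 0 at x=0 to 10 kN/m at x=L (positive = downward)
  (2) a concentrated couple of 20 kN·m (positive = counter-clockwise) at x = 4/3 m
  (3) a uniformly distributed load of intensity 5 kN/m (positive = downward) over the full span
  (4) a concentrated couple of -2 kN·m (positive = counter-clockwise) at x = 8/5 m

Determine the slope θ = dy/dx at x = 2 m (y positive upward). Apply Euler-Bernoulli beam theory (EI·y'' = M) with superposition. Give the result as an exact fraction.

Load 1 — triangular load w₀=10 kN/m (0→w₀ over full span):
  θ_1 = -w₀(2x(L-x)(L-2x)(x+2L)+x²(L-x)²)/(120LEI) = -10·(2·2·(4-2)·(4-2·2)·(2+2·4)+2²·(4-2)²)/(120·4·10000) = -1/30000 rad
Load 2 — applied couple M₀=20 kN·m at a=4/3 m (b=L-a=8/3):
  θ_2 = (R_Ax²/2 - M_Ax - M₀(x-a))/EI  [x>a] with R_A=20/3, M_A=0 = ((20/3)·2²/2 - 0·2 - 20·(2-(4/3)))/10000 = 0 rad
Load 3 — uniform load w=5 kN/m over full span:
  θ_3 = -wx(L-x)(L-2x)/(12EI) = -5·2·(4-2)·(4-2·2)/(12·10000) = 0 rad
Load 4 — applied couple M₀=-2 kN·m at a=8/5 m (b=L-a=12/5):
  θ_4 = (R_Ax²/2 - M_Ax - M₀(x-a))/EI  [x>a] with R_A=-18/25, M_A=-6/25 = ((-18/25)·2²/2 - (-6/25)·2 - (-2)·(2-(8/5)))/10000 = -1/62500 rad
Superposition: θ = Σ θ_i = -37/750000 rad ≈ -0.000049 rad

θ(2) = -37/750000 rad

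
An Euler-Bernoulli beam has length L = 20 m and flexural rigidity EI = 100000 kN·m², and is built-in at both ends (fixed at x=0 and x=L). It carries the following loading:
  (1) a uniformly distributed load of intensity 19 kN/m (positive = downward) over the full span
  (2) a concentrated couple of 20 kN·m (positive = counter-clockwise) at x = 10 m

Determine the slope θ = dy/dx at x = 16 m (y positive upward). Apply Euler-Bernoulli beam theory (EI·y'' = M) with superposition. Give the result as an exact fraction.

Load 1 — uniform load w=19 kN/m over full span:
  θ_1 = -wx(L-x)(L-2x)/(12EI) = -19·16·(20-16)·(20-2·16)/(12·100000) = 38/3125 rad
Load 2 — applied couple M₀=20 kN·m at a=10 m (b=L-a=10):
  θ_2 = (R_Ax²/2 - M_Ax - M₀(x-a))/EI  [x>a] with R_A=3/2, M_A=5 = ((3/2)·16²/2 - 5·16 - 20·(16-10))/100000 = -1/12500 rad
Superposition: θ = Σ θ_i = 151/12500 rad ≈ 0.012080 rad

θ(16) = 151/12500 rad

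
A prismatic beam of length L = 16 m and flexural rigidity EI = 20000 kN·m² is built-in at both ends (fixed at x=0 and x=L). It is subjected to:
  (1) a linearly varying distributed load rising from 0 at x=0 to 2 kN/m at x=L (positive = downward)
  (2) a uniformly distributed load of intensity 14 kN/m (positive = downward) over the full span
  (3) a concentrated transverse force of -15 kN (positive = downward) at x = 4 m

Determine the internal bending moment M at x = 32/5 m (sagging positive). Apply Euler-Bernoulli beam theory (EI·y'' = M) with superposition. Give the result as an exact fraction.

Load 1 — triangular load w₀=2 kN/m (0→w₀ over full span):
  M_1 = 3w₀Lx/20 - w₀L²/30 - w₀x³/(6L) = 3·2·16·(32/5)/20 - 2·16²/30 - 2·(32/5)³/(6·16) = 1024/125 kN·m
Load 2 — uniform load w=14 kN/m over full span:
  M_2 = wLx/2 - wL²/12 - wx²/2 = 14·16·(32/5)/2 - 14·16²/12 - 14·(32/5)²/2 = 9856/75 kN·m
Load 3 — point force P=-15 kN at a=4 m (b=L-a=12):
  M_3 = Pa²(a+3b)(L-x)/L³ - Pa²b/L²  [x>a] = (-15)·4²·(4+3·12)·(16-(32/5))/16³ - (-15)·4²·12/16² = -45/4 kN·m
Superposition: M = Σ M_i = 192533/1500 kN·m ≈ 128.355333 kN·m

M(32/5) = 192533/1500 kN·m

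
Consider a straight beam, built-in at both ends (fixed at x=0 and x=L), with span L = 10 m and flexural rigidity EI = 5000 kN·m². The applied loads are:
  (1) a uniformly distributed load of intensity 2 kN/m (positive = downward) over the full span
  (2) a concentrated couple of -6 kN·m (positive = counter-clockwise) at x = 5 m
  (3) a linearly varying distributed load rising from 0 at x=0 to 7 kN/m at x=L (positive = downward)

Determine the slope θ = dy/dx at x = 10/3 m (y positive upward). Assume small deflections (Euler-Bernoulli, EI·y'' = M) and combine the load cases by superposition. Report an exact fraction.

Load 1 — uniform load w=2 kN/m over full span:
  θ_1 = -wx(L-x)(L-2x)/(12EI) = -2·(10/3)·(10-(10/3))·(10-2·(10/3))/(12·5000) = -1/405 rad
Load 2 — applied couple M₀=-6 kN·m at a=5 m (b=L-a=5):
  θ_2 = (R_Ax²/2 - M_Ax)/EI  [x≤a] with R_A=-9/10, M_A=-3/2 = ((-9/10)·(10/3)²/2 - (-3/2)·(10/3))/5000 = 0 rad
Load 3 — triangular load w₀=7 kN/m (0→w₀ over full span):
  θ_3 = -w₀(2x(L-x)(L-2x)(x+2L)+x²(L-x)²)/(120LEI) = -7·(2·(10/3)·(10-(10/3))·(10-2·(10/3))·((10/3)+2·10)+(10/3)²·(10-(10/3))²)/(120·10·5000) = -28/6075 rad
Superposition: θ = Σ θ_i = -43/6075 rad ≈ -0.007078 rad

θ(10/3) = -43/6075 rad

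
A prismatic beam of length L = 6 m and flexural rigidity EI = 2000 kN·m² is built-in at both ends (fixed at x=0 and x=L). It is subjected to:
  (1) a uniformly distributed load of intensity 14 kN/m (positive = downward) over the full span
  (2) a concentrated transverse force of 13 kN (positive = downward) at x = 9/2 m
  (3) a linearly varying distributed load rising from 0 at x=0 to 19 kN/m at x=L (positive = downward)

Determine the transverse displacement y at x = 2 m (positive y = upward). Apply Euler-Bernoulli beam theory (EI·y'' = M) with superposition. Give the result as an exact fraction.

Load 1 — uniform load w=14 kN/m over full span:
  y_1 = -wx²(L-x)²/(24EI) = -14·2²·(6-2)²/(24·2000) = -7/375 m
Load 2 — point force P=13 kN at a=9/2 m (b=L-a=3/2):
  y_2 = -Pb²x²(3aL-(3a+b)x)/(6L³EI)  [x≤a] = -13·(3/2)²·2²·(3·(9/2)·6-(3·(9/2)+(3/2))·2)/(6·6³·2000) = -221/96000 m
Load 3 — triangular load w₀=19 kN/m (0→w₀ over full span):
  y_3 = -w₀x²(L-x)²(x+2L)/(120LEI) = -19·2²·(6-2)²·(2+2·6)/(120·6·2000) = -133/11250 m
Superposition: y = Σ y_i = -47219/1440000 m ≈ -0.032791 m

y(2) = -47219/1440000 m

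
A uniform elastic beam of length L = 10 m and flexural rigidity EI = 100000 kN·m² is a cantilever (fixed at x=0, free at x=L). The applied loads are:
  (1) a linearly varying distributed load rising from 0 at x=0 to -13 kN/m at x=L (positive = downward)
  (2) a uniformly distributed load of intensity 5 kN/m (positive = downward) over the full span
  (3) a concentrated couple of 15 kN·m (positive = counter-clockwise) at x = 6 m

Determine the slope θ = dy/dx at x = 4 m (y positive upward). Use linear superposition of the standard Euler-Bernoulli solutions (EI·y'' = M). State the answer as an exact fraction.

θ(4) = 2377/375000 rad

Load 1 — triangular load w₀=-13 kN/m (0→w₀ over full span):
  θ_1 = (w₀Lx²/4-w₀L²x/3-w₀x⁴/(24L))/EI = ((-13)·10·4²/4-(-13)·10²·4/3-(-13)·4⁴/(24·10))/100000 = 767/62500 rad
Load 2 — uniform load w=5 kN/m over full span:
  θ_2 = -wx(x²-3Lx+3L²)/(6EI) = -5·4·(4²-3·10·4+3·10²)/(6·100000) = -49/7500 rad
Load 3 — applied couple M₀=15 kN·m at a=6 m (b=L-a=4):
  θ_3 = M₀x/EI  [x≤a] = 15·4/100000 = 3/5000 rad
Superposition: θ = Σ θ_i = 2377/375000 rad ≈ 0.006339 rad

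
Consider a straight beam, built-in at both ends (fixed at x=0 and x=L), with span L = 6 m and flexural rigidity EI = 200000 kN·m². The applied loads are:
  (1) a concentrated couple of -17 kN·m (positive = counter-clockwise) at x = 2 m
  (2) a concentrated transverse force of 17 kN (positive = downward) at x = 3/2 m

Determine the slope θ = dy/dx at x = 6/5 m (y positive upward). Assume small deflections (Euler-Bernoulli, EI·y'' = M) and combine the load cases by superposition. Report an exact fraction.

Load 1 — applied couple M₀=-17 kN·m at a=2 m (b=L-a=4):
  θ_1 = (R_Ax²/2 - M_Ax)/EI  [x≤a] with R_A=-34/9, M_A=0 = ((-34/9)·(6/5)²/2 - 0·(6/5))/200000 = -17/1250000 rad
Load 2 — point force P=17 kN at a=3/2 m (b=L-a=9/2):
  θ_2 = -Pb²x(2aL-(3a+b)x)/(2L³EI)  [x≤a] = -17·(9/2)²·(6/5)·(2·(3/2)·6-(3·(3/2)+(9/2))·(6/5))/(2·6³·200000) = -1377/40000000 rad
Superposition: θ = Σ θ_i = -1921/40000000 rad ≈ -0.000048 rad

θ(6/5) = -1921/40000000 rad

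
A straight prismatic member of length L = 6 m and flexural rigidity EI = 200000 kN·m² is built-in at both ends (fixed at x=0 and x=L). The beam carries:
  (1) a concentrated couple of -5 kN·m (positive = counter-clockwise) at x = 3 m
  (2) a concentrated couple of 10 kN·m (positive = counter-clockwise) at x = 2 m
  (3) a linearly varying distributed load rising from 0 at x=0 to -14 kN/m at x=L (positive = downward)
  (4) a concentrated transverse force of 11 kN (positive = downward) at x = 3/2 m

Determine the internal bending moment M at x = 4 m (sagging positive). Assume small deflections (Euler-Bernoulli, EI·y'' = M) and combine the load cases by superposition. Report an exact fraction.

M(4) = -11849/1440 kN·m

Load 1 — applied couple M₀=-5 kN·m at a=3 m (b=L-a=3):
  M_1 = R_Ax - M_A - M₀  [x>a] with R_A=-5/4, M_A=-5/4 = (-5/4)·4 - (-5/4) - (-5) = 5/4 kN·m
Load 2 — applied couple M₀=10 kN·m at a=2 m (b=L-a=4):
  M_2 = R_Ax - M_A - M₀  [x>a] with R_A=20/9, M_A=0 = (20/9)·4 - 0 - 10 = -10/9 kN·m
Load 3 — triangular load w₀=-14 kN/m (0→w₀ over full span):
  M_3 = 3w₀Lx/20 - w₀L²/30 - w₀x³/(6L) = 3·(-14)·6·4/20 - (-14)·6²/30 - (-14)·4³/(6·6) = -392/45 kN·m
Load 4 — point force P=11 kN at a=3/2 m (b=L-a=9/2):
  M_4 = Pa²(a+3b)(L-x)/L³ - Pa²b/L²  [x>a] = 11·(3/2)²·((3/2)+3·(9/2))·(6-4)/6³ - 11·(3/2)²·(9/2)/6² = 11/32 kN·m
Superposition: M = Σ M_i = -11849/1440 kN·m ≈ -8.228472 kN·m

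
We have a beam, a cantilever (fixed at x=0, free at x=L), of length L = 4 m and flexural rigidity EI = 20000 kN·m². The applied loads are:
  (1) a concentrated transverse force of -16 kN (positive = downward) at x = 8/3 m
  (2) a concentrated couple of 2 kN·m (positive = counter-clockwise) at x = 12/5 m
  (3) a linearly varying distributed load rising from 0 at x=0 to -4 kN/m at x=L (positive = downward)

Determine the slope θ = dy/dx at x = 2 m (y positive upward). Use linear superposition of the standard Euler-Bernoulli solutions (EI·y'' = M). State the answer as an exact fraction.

Load 1 — point force P=-16 kN at a=8/3 m (b=L-a=4/3):
  θ_1 = -Px(2a-x)/(2EI)  [x≤a] = -(-16)·2·(2·(8/3)-2)/(2·20000) = 1/375 rad
Load 2 — applied couple M₀=2 kN·m at a=12/5 m (b=L-a=8/5):
  θ_2 = M₀x/EI  [x≤a] = 2·2/20000 = 1/5000 rad
Load 3 — triangular load w₀=-4 kN/m (0→w₀ over full span):
  θ_3 = (w₀Lx²/4-w₀L²x/3-w₀x⁴/(24L))/EI = ((-4)·4·2²/4-(-4)·4²·2/3-(-4)·2⁴/(24·4))/20000 = 41/30000 rad
Superposition: θ = Σ θ_i = 127/30000 rad ≈ 0.004233 rad

θ(2) = 127/30000 rad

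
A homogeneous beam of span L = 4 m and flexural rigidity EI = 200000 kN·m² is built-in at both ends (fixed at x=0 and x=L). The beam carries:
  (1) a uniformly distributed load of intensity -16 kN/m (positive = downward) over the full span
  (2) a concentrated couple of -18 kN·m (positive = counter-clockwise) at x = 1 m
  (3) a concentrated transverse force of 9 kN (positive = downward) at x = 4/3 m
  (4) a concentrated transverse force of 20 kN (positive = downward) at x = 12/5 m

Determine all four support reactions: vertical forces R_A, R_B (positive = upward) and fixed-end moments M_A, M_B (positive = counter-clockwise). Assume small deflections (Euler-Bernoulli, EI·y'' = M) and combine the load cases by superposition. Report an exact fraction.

Load 1 — uniform load w=-16 kN/m over full span:
  R_A = wL/2 = (-16)·4/2 = -32 kN
  M_A = wL²/12 = (-16)·4²/12 = -64/3 kN·m
  R_B = wL/2 = (-16)·4/2 = -32 kN
  M_B = -wL²/12 = -(-16)·4²/12 = 64/3 kN·m
Load 2 — applied couple M₀=-18 kN·m at a=1 m (b=L-a=3):
  R_A = 6M₀ab/L³ = 6·(-18)·1·3/4³ = -81/16 kN
  M_A = M₀b(2a-b)/L² = (-18)·3·(2·1-3)/4² = 27/8 kN·m
  R_B = -6M₀ab/L³ = -6·(-18)·1·3/4³ = 81/16 kN
  M_B = M₀a(2b-a)/L² = (-18)·1·(2·3-1)/4² = -45/8 kN·m
Load 3 — point force P=9 kN at a=4/3 m (b=L-a=8/3):
  R_A = Pb²(3a+b)/L³ = 9·(8/3)²·(3·(4/3)+(8/3))/4³ = 20/3 kN
  M_A = Pab²/L² = 9·(4/3)·(8/3)²/4² = 16/3 kN·m
  R_B = Pa²(a+3b)/L³ = 9·(4/3)²·((4/3)+3·(8/3))/4³ = 7/3 kN
  M_B = -Pa²b/L² = -9·(4/3)²·(8/3)/4² = -8/3 kN·m
Load 4 — point force P=20 kN at a=12/5 m (b=L-a=8/5):
  R_A = Pb²(3a+b)/L³ = 20·(8/5)²·(3·(12/5)+(8/5))/4³ = 176/25 kN
  M_A = Pab²/L² = 20·(12/5)·(8/5)²/4² = 192/25 kN·m
  R_B = Pa²(a+3b)/L³ = 20·(12/5)²·((12/5)+3·(8/5))/4³ = 324/25 kN
  M_B = -Pa²b/L² = -20·(12/5)²·(8/5)/4² = -288/25 kN·m
Superposition: R_A = -28027/1200 kN, M_A = -989/200 kN·m, R_B = -13973/1200 kN, M_B = 913/600 kN·m

R_A = -28027/1200 kN, M_A = -989/200 kN·m, R_B = -13973/1200 kN, M_B = 913/600 kN·m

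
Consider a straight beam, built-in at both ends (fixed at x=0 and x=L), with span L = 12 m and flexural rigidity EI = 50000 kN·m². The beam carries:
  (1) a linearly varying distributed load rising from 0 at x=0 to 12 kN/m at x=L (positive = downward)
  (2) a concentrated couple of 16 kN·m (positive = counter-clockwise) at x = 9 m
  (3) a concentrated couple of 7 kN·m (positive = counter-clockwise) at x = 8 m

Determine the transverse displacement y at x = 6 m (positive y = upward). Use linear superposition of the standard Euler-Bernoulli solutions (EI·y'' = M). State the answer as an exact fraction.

Load 1 — triangular load w₀=12 kN/m (0→w₀ over full span):
  y_1 = -w₀x²(L-x)²(x+2L)/(120LEI) = -12·6²·(12-6)²·(6+2·12)/(120·12·50000) = -81/12500 m
Load 2 — applied couple M₀=16 kN·m at a=9 m (b=L-a=3):
  y_2 = (R_Ax³/6 - M_Ax²/2)/EI  [x≤a] with R_A=3/2, M_A=5 = ((3/2)·6³/6 - 5·6²/2)/50000 = -9/12500 m
Load 3 — applied couple M₀=7 kN·m at a=8 m (b=L-a=4):
  y_3 = (R_Ax³/6 - M_Ax²/2)/EI  [x≤a] with R_A=7/9, M_A=7/3 = ((7/9)·6³/6 - (7/3)·6²/2)/50000 = -7/25000 m
Superposition: y = Σ y_i = -187/25000 m ≈ -0.007480 m

y(6) = -187/25000 m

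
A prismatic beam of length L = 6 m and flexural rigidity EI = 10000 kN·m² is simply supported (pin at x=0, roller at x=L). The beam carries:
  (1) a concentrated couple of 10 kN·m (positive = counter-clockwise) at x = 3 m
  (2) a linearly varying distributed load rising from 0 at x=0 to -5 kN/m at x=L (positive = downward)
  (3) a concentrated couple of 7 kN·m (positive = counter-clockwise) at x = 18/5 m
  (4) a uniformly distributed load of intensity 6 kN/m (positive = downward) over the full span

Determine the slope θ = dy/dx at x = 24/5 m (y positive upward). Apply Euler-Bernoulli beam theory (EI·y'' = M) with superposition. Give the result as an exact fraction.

θ(24/5) = 247/100000 rad

Load 1 — applied couple M₀=10 kN·m at a=3 m (b=L-a=3):
  θ_1 = (M₀x²/(2L)-M₀(x-a)+C₁)/EI  [x>a] with C₁=M₀(3b²-L²)/(6L)=-5/2 = (10·(24/5)²/(2·6)-10·((24/5)-3)+(-5/2))/10000 = -13/100000 rad
Load 2 — triangular load w₀=-5 kN/m (0→w₀ over full span):
  θ_2 = -w₀(7L⁴-30L²x²+15x⁴)/(360LEI) = -(-5)·(7·6⁴-30·6²·(24/5)²+15·(24/5)⁴)/(360·6·10000) = -2271/1250000 rad
Load 3 — applied couple M₀=7 kN·m at a=18/5 m (b=L-a=12/5):
  θ_3 = (M₀x²/(2L)-M₀(x-a)+C₁)/EI  [x>a] with C₁=M₀(3b²-L²)/(6L)=-91/25 = (7·(24/5)²/(2·6)-7·((24/5)-(18/5))+(-91/25))/10000 = 7/50000 rad
Load 4 — uniform load w=6 kN/m over full span:
  θ_4 = -w(L³-6Lx²+4x³)/(24EI) = -6·(6³-6·6·(24/5)²+4·(24/5)³)/(24·10000) = 2673/625000 rad
Superposition: θ = Σ θ_i = 247/100000 rad ≈ 0.002470 rad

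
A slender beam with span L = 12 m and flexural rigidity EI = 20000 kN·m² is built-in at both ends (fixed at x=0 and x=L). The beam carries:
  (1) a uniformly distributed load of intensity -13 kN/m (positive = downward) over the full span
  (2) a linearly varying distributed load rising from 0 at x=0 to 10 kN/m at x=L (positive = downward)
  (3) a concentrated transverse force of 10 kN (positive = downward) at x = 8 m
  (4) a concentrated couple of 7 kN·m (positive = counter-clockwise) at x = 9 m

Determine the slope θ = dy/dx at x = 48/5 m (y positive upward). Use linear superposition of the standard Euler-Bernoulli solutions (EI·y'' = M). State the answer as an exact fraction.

θ(48/5) = -14927/3750000 rad

Load 1 — uniform load w=-13 kN/m over full span:
  θ_1 = -wx(L-x)(L-2x)/(12EI) = -(-13)·(48/5)·(12-(48/5))·(12-2·(48/5))/(12·20000) = -702/78125 rad
Load 2 — triangular load w₀=10 kN/m (0→w₀ over full span):
  θ_2 = -w₀(2x(L-x)(L-2x)(x+2L)+x²(L-x)²)/(120LEI) = -10·(2·(48/5)·(12-(48/5))·(12-2·(48/5))·((48/5)+2·12)+(48/5)²·(12-(48/5))²)/(120·12·20000) = 288/78125 rad
Load 3 — point force P=10 kN at a=8 m (b=L-a=4):
  θ_3 = Pa²(L-x)(2bL-(3b+a)(L-x))/(2L³EI)  [x>a] = 10·8²·(12-(48/5))·(2·4·12-(3·4+8)·(12-(48/5)))/(2·12³·20000) = 2/1875 rad
Load 4 — applied couple M₀=7 kN·m at a=9 m (b=L-a=3):
  θ_4 = (R_Ax²/2 - M_Ax - M₀(x-a))/EI  [x>a] with R_A=21/32, M_A=35/16 = ((21/32)·(48/5)²/2 - (35/16)·(48/5) - 7·((48/5)-9))/20000 = 63/250000 rad
Superposition: θ = Σ θ_i = -14927/3750000 rad ≈ -0.003981 rad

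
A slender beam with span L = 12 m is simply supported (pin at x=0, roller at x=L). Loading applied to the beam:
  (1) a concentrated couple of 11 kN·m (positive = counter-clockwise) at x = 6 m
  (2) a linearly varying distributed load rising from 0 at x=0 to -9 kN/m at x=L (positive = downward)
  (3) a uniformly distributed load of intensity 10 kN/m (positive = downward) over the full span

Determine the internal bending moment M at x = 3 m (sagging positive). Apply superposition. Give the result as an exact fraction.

Load 1 — applied couple M₀=11 kN·m at a=6 m (b=L-a=6):
  M_1 = M₀x/L  [x≤a] = 11·3/12 = 11/4 kN·m
Load 2 — triangular load w₀=-9 kN/m (0→w₀ over full span):
  M_2 = w₀Lx/6 - w₀x³/(6L) = (-9)·12·3/6 - (-9)·3³/(6·12) = -405/8 kN·m
Load 3 — uniform load w=10 kN/m over full span:
  M_3 = wx(L-x)/2 = 10·3·(12-3)/2 = 135 kN·m
Superposition: M = Σ M_i = 697/8 kN·m ≈ 87.125000 kN·m

M(3) = 697/8 kN·m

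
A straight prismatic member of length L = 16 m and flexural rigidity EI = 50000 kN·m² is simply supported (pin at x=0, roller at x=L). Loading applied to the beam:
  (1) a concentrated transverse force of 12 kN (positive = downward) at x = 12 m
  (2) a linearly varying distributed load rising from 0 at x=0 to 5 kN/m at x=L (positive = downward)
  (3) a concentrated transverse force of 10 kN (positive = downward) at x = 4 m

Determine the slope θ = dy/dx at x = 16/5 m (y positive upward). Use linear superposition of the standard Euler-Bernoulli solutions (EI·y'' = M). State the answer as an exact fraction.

Load 1 — point force P=12 kN at a=12 m (b=L-a=4):
  θ_1 = -Pb(L²-b²-3x²)/(6LEI)  [x≤a] = -12·4·(16²-4²-3·(16/5)²)/(6·16·50000) = -327/156250 rad
Load 2 — triangular load w₀=5 kN/m (0→w₀ over full span):
  θ_2 = -w₀(7L⁴-30L²x²+15x⁴)/(360LEI) = -5·(7·16⁴-30·16²·(16/5)²+15·(16/5)⁴)/(360·16·50000) = -23296/3515625 rad
Load 3 — point force P=10 kN at a=4 m (b=L-a=12):
  θ_3 = -Pb(L²-b²-3x²)/(6LEI)  [x≤a] = -10·12·(16²-12²-3·(16/5)²)/(6·16·50000) = -127/62500 rad
Superposition: θ = Σ θ_i = -151189/14062500 rad ≈ -0.010751 rad

θ(16/5) = -151189/14062500 rad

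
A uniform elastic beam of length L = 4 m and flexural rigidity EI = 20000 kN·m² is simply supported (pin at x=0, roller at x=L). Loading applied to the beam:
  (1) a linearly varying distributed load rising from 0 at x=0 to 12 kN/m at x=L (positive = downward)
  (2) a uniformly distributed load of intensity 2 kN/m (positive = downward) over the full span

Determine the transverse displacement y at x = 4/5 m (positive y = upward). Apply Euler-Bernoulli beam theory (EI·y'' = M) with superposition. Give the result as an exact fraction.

Load 1 — triangular load w₀=12 kN/m (0→w₀ over full span):
  y_1 = -w₀x(7L⁴-10L²x²+3x⁴)/(360LEI) = -12·(4/5)·(7·4⁴-10·4²·(4/5)²+3·(4/5)⁴)/(360·4·20000) = -5504/9765625 m
Load 2 — uniform load w=2 kN/m over full span:
  y_2 = -wx(L³-2Lx²+x³)/(24EI) = -2·(4/5)·(4³-2·4·(4/5)²+(4/5)³)/(24·20000) = -232/1171875 m
Superposition: y = Σ y_i = -22312/29296875 m ≈ -0.000762 m

y(4/5) = -22312/29296875 m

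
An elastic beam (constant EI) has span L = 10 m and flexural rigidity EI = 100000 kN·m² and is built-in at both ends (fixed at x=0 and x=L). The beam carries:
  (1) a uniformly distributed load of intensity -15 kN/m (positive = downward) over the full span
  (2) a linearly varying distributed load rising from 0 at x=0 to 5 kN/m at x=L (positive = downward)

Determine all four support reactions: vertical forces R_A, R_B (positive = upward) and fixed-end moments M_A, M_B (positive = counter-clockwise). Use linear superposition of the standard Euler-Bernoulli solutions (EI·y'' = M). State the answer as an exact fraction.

Load 1 — uniform load w=-15 kN/m over full span:
  R_A = wL/2 = (-15)·10/2 = -75 kN
  M_A = wL²/12 = (-15)·10²/12 = -125 kN·m
  R_B = wL/2 = (-15)·10/2 = -75 kN
  M_B = -wL²/12 = -(-15)·10²/12 = 125 kN·m
Load 2 — triangular load w₀=5 kN/m (0→w₀ over full span):
  R_A = 3w₀L/20 = 3·5·10/20 = 15/2 kN
  M_A = w₀L²/30 = 5·10²/30 = 50/3 kN·m
  R_B = 7w₀L/20 = 7·5·10/20 = 35/2 kN
  M_B = -w₀L²/20 = -5·10²/20 = -25 kN·m
Superposition: R_A = -135/2 kN, M_A = -325/3 kN·m, R_B = -115/2 kN, M_B = 100 kN·m

R_A = -135/2 kN, M_A = -325/3 kN·m, R_B = -115/2 kN, M_B = 100 kN·m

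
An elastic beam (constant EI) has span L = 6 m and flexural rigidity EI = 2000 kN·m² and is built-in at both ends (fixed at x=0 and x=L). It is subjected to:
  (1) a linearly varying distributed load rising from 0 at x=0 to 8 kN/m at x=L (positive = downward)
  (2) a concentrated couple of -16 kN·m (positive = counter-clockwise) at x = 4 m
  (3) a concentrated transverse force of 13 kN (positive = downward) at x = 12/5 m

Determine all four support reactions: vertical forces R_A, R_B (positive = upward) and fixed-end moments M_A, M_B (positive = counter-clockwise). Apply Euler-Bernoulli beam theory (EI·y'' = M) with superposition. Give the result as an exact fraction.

Load 1 — triangular load w₀=8 kN/m (0→w₀ over full span):
  R_A = 3w₀L/20 = 3·8·6/20 = 36/5 kN
  M_A = w₀L²/30 = 8·6²/30 = 48/5 kN·m
  R_B = 7w₀L/20 = 7·8·6/20 = 84/5 kN
  M_B = -w₀L²/20 = -8·6²/20 = -72/5 kN·m
Load 2 — applied couple M₀=-16 kN·m at a=4 m (b=L-a=2):
  R_A = 6M₀ab/L³ = 6·(-16)·4·2/6³ = -32/9 kN
  M_A = M₀b(2a-b)/L² = (-16)·2·(2·4-2)/6² = -16/3 kN·m
  R_B = -6M₀ab/L³ = -6·(-16)·4·2/6³ = 32/9 kN
  M_B = M₀a(2b-a)/L² = (-16)·4·(2·2-4)/6² = 0 kN·m
Load 3 — point force P=13 kN at a=12/5 m (b=L-a=18/5):
  R_A = Pb²(3a+b)/L³ = 13·(18/5)²·(3·(12/5)+(18/5))/6³ = 1053/125 kN
  M_A = Pab²/L² = 13·(12/5)·(18/5)²/6² = 1404/125 kN·m
  R_B = Pa²(a+3b)/L³ = 13·(12/5)²·((12/5)+3·(18/5))/6³ = 572/125 kN
  M_B = -Pa²b/L² = -13·(12/5)²·(18/5)/6² = -936/125 kN·m
Superposition: R_A = 13577/1125 kN, M_A = 5812/375 kN·m, R_B = 28048/1125 kN, M_B = -2736/125 kN·m

R_A = 13577/1125 kN, M_A = 5812/375 kN·m, R_B = 28048/1125 kN, M_B = -2736/125 kN·m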